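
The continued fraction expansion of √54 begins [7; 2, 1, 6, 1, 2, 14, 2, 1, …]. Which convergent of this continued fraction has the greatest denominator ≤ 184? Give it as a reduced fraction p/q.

485/66

List convergents until the denominator exceeds the bound:
a_0 = 7: 7/1  (≤ bound)
a_1 = 2: 15/2  (≤ bound)
a_2 = 1: 22/3  (≤ bound)
a_3 = 6: 147/20  (≤ bound)
a_4 = 1: 169/23  (≤ bound)
a_5 = 2: 485/66  (≤ bound)
a_6 = 14: 6959/947  (> 184, stop)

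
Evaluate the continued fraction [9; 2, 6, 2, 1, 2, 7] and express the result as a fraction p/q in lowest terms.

a_0 = 9: 9/1
a_1 = 2: 19/2
a_2 = 6: 123/13
a_3 = 2: 265/28
a_4 = 1: 388/41
a_5 = 2: 1041/110
a_6 = 7: 7675/811

7675/811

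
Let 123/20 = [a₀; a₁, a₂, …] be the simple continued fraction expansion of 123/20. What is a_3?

123 ÷ 20 → quotient 6, remainder 3
20 ÷ 3 → quotient 6, remainder 2
3 ÷ 2 → quotient 1, remainder 1
2 ÷ 1 → quotient 2, remainder 0

2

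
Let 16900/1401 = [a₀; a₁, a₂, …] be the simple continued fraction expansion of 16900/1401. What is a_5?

1

Run the Euclidean algorithm, recording each quotient:
⌊16900/1401⌋ = 12, remainder 88
⌊1401/88⌋ = 15, remainder 81
⌊88/81⌋ = 1, remainder 7
⌊81/7⌋ = 11, remainder 4
⌊7/4⌋ = 1, remainder 3
⌊4/3⌋ = 1, remainder 1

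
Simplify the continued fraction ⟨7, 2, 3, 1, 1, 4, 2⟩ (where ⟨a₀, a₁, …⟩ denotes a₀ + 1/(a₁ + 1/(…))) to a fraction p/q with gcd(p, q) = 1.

Build up convergents one term at a time:
a_0 = 7: 7/1
a_1 = 2: 15/2
a_2 = 3: 52/7
a_3 = 1: 67/9
a_4 = 1: 119/16
a_5 = 4: 543/73
a_6 = 2: 1205/162

1205/162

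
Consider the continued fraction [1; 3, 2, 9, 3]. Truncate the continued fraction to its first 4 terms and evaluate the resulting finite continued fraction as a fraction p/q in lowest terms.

Build up convergents one term at a time:
a_0 = 1: 1/1
a_1 = 3: 4/3
a_2 = 2: 9/7
a_3 = 9: 85/66

85/66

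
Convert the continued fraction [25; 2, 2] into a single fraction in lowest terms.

Start with 2.
2 + 1/(2/1) = 2 + 1/2 = 5/2
25 + 1/(5/2) = 25 + 2/5 = 127/5

127/5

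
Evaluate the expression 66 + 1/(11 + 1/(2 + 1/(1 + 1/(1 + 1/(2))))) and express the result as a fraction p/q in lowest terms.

9781/148

a_0 = 66: 66/1
a_1 = 11: 727/11
a_2 = 2: 1520/23
a_3 = 1: 2247/34
a_4 = 1: 3767/57
a_5 = 2: 9781/148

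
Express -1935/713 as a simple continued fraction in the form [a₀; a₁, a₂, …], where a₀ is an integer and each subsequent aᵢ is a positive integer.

[-3; 3, 2, 50, 2]

-1935 ÷ 713 → quotient -3, remainder 204
713 ÷ 204 → quotient 3, remainder 101
204 ÷ 101 → quotient 2, remainder 2
101 ÷ 2 → quotient 50, remainder 1
2 ÷ 1 → quotient 2, remainder 0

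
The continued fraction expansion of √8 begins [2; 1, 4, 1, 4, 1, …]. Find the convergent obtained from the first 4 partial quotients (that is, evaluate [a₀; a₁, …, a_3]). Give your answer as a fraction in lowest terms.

17/6

Use the convergent recurrence hₖ = aₖ·hₖ₋₁ + hₖ₋₂ (and likewise for the denominators kₖ):
a_0 = 2: 2/1
a_1 = 1: 3/1
a_2 = 4: 14/5
a_3 = 1: 17/6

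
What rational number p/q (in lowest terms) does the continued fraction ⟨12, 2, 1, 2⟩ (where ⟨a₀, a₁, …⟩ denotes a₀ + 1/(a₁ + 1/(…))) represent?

Collapse the nested fraction from the inside out:
Start with 2.
1 + 1/(2/1) = 1 + 1/2 = 3/2
2 + 1/(3/2) = 2 + 2/3 = 8/3
12 + 1/(8/3) = 12 + 3/8 = 99/8

99/8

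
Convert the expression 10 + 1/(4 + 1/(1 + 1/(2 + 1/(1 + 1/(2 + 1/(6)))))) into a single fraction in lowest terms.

3380/331

Work from the innermost term outward:
Start with 6.
2 + 1/(6/1) = 2 + 1/6 = 13/6
1 + 1/(13/6) = 1 + 6/13 = 19/13
2 + 1/(19/13) = 2 + 13/19 = 51/19
1 + 1/(51/19) = 1 + 19/51 = 70/51
4 + 1/(70/51) = 4 + 51/70 = 331/70
10 + 1/(331/70) = 10 + 70/331 = 3380/331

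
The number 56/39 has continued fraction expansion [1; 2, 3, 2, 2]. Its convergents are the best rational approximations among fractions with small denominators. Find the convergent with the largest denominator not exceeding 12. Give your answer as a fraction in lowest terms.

a_0 = 1: 1/1  (≤ bound)
a_1 = 2: 3/2  (≤ bound)
a_2 = 3: 10/7  (≤ bound)
a_3 = 2: 23/16  (> 12, stop)

10/7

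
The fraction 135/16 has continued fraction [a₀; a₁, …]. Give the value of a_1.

2

Apply division with remainder until the remainder is 0:
135 ÷ 16 → quotient 8, remainder 7
16 ÷ 7 → quotient 2, remainder 2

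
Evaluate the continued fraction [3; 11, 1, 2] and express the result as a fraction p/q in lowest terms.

Use the convergent recurrence hₖ = aₖ·hₖ₋₁ + hₖ₋₂ (and likewise for the denominators kₖ):
a_0 = 3: 3/1
a_1 = 11: 34/11
a_2 = 1: 37/12
a_3 = 2: 108/35

108/35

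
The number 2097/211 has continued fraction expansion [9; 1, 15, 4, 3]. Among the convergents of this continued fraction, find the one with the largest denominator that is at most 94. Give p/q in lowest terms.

646/65

List convergents until the denominator exceeds the bound:
a_0 = 9: 9/1  (≤ bound)
a_1 = 1: 10/1  (≤ bound)
a_2 = 15: 159/16  (≤ bound)
a_3 = 4: 646/65  (≤ bound)
a_4 = 3: 2097/211  (> 94, stop)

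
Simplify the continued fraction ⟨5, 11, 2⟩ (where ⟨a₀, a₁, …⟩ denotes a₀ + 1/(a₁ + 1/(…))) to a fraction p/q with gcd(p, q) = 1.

117/23

Build up convergents one term at a time:
a_0 = 5: 5/1
a_1 = 11: 56/11
a_2 = 2: 117/23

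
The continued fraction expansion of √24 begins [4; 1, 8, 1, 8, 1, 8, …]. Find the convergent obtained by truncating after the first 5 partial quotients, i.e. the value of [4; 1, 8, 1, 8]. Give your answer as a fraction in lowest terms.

a_0 = 4: 4/1
a_1 = 1: 5/1
a_2 = 8: 44/9
a_3 = 1: 49/10
a_4 = 8: 436/89

436/89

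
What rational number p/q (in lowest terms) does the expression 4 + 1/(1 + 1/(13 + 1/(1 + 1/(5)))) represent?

439/89

Build up convergents one term at a time:
a_0 = 4: 4/1
a_1 = 1: 5/1
a_2 = 13: 69/14
a_3 = 1: 74/15
a_4 = 5: 439/89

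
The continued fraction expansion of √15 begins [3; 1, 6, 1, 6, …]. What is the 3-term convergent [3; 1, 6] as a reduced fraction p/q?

Build up convergents one term at a time:
a_0 = 3: 3/1
a_1 = 1: 4/1
a_2 = 6: 27/7

27/7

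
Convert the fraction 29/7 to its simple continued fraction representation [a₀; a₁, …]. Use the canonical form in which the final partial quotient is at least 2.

[4; 7]

29 ÷ 7 → quotient 4, remainder 1
7 ÷ 1 → quotient 7, remainder 0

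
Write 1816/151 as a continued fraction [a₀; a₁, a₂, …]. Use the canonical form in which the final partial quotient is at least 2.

[12; 37, 1, 3]

1816 ÷ 151 → quotient 12, remainder 4
151 ÷ 4 → quotient 37, remainder 3
4 ÷ 3 → quotient 1, remainder 1
3 ÷ 1 → quotient 3, remainder 0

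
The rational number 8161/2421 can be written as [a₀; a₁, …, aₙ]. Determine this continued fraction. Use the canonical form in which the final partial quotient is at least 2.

[3; 2, 1, 2, 3, 2, 5, 7]

Repeatedly divide and take the remainder:
⌊8161/2421⌋ = 3, remainder 898
⌊2421/898⌋ = 2, remainder 625
⌊898/625⌋ = 1, remainder 273
⌊625/273⌋ = 2, remainder 79
⌊273/79⌋ = 3, remainder 36
⌊79/36⌋ = 2, remainder 7
⌊36/7⌋ = 5, remainder 1
⌊7/1⌋ = 7, remainder 0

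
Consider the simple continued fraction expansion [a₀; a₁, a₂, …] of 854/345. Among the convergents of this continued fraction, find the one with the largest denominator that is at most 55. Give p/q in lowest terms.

99/40

List convergents until the denominator exceeds the bound:
a_0 = 2: 2/1  (≤ bound)
a_1 = 2: 5/2  (≤ bound)
a_2 = 9: 47/19  (≤ bound)
a_3 = 1: 52/21  (≤ bound)
a_4 = 1: 99/40  (≤ bound)
a_5 = 1: 151/61  (> 55, stop)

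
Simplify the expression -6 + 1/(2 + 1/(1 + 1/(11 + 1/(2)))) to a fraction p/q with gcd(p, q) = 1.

Use the convergent recurrence hₖ = aₖ·hₖ₋₁ + hₖ₋₂ (and likewise for the denominators kₖ):
a_0 = -6: -6/1
a_1 = 2: -11/2
a_2 = 1: -17/3
a_3 = 11: -198/35
a_4 = 2: -413/73

-413/73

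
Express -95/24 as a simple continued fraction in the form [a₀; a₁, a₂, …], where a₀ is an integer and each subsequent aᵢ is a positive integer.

Run the Euclidean algorithm, recording each quotient:
-95 = -4·24 + 1, so a_0 = -4
24 = 24·1 + 0, so a_1 = 24

[-4; 24]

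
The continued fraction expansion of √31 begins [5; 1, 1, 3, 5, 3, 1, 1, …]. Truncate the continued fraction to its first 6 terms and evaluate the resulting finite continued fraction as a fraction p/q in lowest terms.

657/118

Start with 3.
5 + 1/(3/1) = 5 + 1/3 = 16/3
3 + 1/(16/3) = 3 + 3/16 = 51/16
1 + 1/(51/16) = 1 + 16/51 = 67/51
1 + 1/(67/51) = 1 + 51/67 = 118/67
5 + 1/(118/67) = 5 + 67/118 = 657/118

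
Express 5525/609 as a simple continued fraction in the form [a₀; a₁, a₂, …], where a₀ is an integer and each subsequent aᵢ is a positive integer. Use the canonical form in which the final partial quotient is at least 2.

[9; 13, 1, 5, 3, 2]

Apply division with remainder until the remainder is 0:
5525 = 9·609 + 44, so a_0 = 9
609 = 13·44 + 37, so a_1 = 13
44 = 1·37 + 7, so a_2 = 1
37 = 5·7 + 2, so a_3 = 5
7 = 3·2 + 1, so a_4 = 3
2 = 2·1 + 0, so a_5 = 2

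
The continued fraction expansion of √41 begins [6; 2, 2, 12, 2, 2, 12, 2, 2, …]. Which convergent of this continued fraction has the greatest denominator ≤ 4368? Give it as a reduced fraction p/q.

25414/3969

List convergents until the denominator exceeds the bound:
a_0 = 6: 6/1  (≤ bound)
a_1 = 2: 13/2  (≤ bound)
a_2 = 2: 32/5  (≤ bound)
a_3 = 12: 397/62  (≤ bound)
a_4 = 2: 826/129  (≤ bound)
a_5 = 2: 2049/320  (≤ bound)
a_6 = 12: 25414/3969  (≤ bound)
a_7 = 2: 52877/8258  (> 4368, stop)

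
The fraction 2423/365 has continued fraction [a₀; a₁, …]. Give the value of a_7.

Run the Euclidean algorithm, recording each quotient:
2423 ÷ 365 → quotient 6, remainder 233
365 ÷ 233 → quotient 1, remainder 132
233 ÷ 132 → quotient 1, remainder 101
132 ÷ 101 → quotient 1, remainder 31
101 ÷ 31 → quotient 3, remainder 8
31 ÷ 8 → quotient 3, remainder 7
8 ÷ 7 → quotient 1, remainder 1
7 ÷ 1 → quotient 7, remainder 0

7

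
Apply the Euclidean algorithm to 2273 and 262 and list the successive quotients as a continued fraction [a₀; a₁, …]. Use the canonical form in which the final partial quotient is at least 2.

[8; 1, 2, 12, 7]

⌊2273/262⌋ = 8, remainder 177
⌊262/177⌋ = 1, remainder 85
⌊177/85⌋ = 2, remainder 7
⌊85/7⌋ = 12, remainder 1
⌊7/1⌋ = 7, remainder 0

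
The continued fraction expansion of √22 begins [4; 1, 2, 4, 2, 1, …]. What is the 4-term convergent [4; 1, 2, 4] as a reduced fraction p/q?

61/13

Collapse the nested fraction from the inside out:
Start with 4.
2 + 1/(4/1) = 2 + 1/4 = 9/4
1 + 1/(9/4) = 1 + 4/9 = 13/9
4 + 1/(13/9) = 4 + 9/13 = 61/13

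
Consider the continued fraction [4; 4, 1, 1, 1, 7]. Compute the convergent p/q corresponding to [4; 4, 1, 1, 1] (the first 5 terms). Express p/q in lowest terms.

Start with 1.
1 + 1/(1/1) = 1 + 1/1 = 2/1
1 + 1/(2/1) = 1 + 1/2 = 3/2
4 + 1/(3/2) = 4 + 2/3 = 14/3
4 + 1/(14/3) = 4 + 3/14 = 59/14

59/14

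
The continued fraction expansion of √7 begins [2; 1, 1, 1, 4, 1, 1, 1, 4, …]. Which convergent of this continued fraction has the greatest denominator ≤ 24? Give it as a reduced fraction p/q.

45/17

List convergents until the denominator exceeds the bound:
a_0 = 2: 2/1  (≤ bound)
a_1 = 1: 3/1  (≤ bound)
a_2 = 1: 5/2  (≤ bound)
a_3 = 1: 8/3  (≤ bound)
a_4 = 4: 37/14  (≤ bound)
a_5 = 1: 45/17  (≤ bound)
a_6 = 1: 82/31  (> 24, stop)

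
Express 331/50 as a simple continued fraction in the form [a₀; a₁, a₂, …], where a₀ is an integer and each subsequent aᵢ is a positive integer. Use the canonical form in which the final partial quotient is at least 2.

[6; 1, 1, 1, 1, 1, 2, 2]

Run the Euclidean algorithm, recording each quotient:
⌊331/50⌋ = 6, remainder 31
⌊50/31⌋ = 1, remainder 19
⌊31/19⌋ = 1, remainder 12
⌊19/12⌋ = 1, remainder 7
⌊12/7⌋ = 1, remainder 5
⌊7/5⌋ = 1, remainder 2
⌊5/2⌋ = 2, remainder 1
⌊2/1⌋ = 2, remainder 0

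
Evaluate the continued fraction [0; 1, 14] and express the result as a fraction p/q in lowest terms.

Start with 14.
1 + 1/(14/1) = 1 + 1/14 = 15/14
0 + 1/(15/14) = 0 + 14/15 = 14/15

14/15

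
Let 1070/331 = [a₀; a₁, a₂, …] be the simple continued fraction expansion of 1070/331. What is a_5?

Repeatedly divide and take the remainder:
⌊1070/331⌋ = 3, remainder 77
⌊331/77⌋ = 4, remainder 23
⌊77/23⌋ = 3, remainder 8
⌊23/8⌋ = 2, remainder 7
⌊8/7⌋ = 1, remainder 1
⌊7/1⌋ = 7, remainder 0

7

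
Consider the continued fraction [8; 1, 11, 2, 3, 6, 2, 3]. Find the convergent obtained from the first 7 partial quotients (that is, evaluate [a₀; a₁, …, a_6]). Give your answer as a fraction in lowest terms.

a_0 = 8: 8/1
a_1 = 1: 9/1
a_2 = 11: 107/12
a_3 = 2: 223/25
a_4 = 3: 776/87
a_5 = 6: 4879/547
a_6 = 2: 10534/1181

10534/1181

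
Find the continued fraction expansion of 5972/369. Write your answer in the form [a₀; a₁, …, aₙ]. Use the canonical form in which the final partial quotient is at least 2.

[16; 5, 2, 2, 1, 9]

5972 = 16·369 + 68, so a_0 = 16
369 = 5·68 + 29, so a_1 = 5
68 = 2·29 + 10, so a_2 = 2
29 = 2·10 + 9, so a_3 = 2
10 = 1·9 + 1, so a_4 = 1
9 = 9·1 + 0, so a_5 = 9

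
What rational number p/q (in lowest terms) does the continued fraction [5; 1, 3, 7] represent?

Start with 7.
3 + 1/(7/1) = 3 + 1/7 = 22/7
1 + 1/(22/7) = 1 + 7/22 = 29/22
5 + 1/(29/22) = 5 + 22/29 = 167/29

167/29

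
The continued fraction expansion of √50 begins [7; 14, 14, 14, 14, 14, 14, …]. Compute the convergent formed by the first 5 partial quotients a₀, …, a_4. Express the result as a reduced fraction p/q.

275807/39005

a_0 = 7: 7/1
a_1 = 14: 99/14
a_2 = 14: 1393/197
a_3 = 14: 19601/2772
a_4 = 14: 275807/39005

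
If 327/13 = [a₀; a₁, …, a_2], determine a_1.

327 = 25·13 + 2, so a_0 = 25
13 = 6·2 + 1, so a_1 = 6

6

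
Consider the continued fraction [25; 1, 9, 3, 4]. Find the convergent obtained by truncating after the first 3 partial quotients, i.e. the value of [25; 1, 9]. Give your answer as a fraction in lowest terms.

259/10

Compute successive convergents:
a_0 = 25: 25/1
a_1 = 1: 26/1
a_2 = 9: 259/10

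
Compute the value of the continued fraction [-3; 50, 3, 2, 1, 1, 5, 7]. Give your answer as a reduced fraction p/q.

Use the convergent recurrence hₖ = aₖ·hₖ₋₁ + hₖ₋₂ (and likewise for the denominators kₖ):
a_0 = -3: -3/1
a_1 = 50: -149/50
a_2 = 3: -450/151
a_3 = 2: -1049/352
a_4 = 1: -1499/503
a_5 = 1: -2548/855
a_6 = 5: -14239/4778
a_7 = 7: -102221/34301

-102221/34301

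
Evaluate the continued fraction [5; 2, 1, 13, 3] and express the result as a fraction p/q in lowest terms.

673/126

Start with 3.
13 + 1/(3/1) = 13 + 1/3 = 40/3
1 + 1/(40/3) = 1 + 3/40 = 43/40
2 + 1/(43/40) = 2 + 40/43 = 126/43
5 + 1/(126/43) = 5 + 43/126 = 673/126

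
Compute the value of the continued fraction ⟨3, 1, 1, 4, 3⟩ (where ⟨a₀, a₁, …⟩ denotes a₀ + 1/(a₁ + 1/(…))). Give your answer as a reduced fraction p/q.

Start with 3.
4 + 1/(3/1) = 4 + 1/3 = 13/3
1 + 1/(13/3) = 1 + 3/13 = 16/13
1 + 1/(16/13) = 1 + 13/16 = 29/16
3 + 1/(29/16) = 3 + 16/29 = 103/29

103/29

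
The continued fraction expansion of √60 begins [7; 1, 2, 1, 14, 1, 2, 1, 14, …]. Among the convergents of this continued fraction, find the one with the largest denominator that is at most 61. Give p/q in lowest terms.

a_0 = 7: 7/1  (≤ bound)
a_1 = 1: 8/1  (≤ bound)
a_2 = 2: 23/3  (≤ bound)
a_3 = 1: 31/4  (≤ bound)
a_4 = 14: 457/59  (≤ bound)
a_5 = 1: 488/63  (> 61, stop)

457/59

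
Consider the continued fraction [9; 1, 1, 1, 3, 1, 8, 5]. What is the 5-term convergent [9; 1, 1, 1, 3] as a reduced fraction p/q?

106/11

Starting at the tail and folding back:
Start with 3.
1 + 1/(3/1) = 1 + 1/3 = 4/3
1 + 1/(4/3) = 1 + 3/4 = 7/4
1 + 1/(7/4) = 1 + 4/7 = 11/7
9 + 1/(11/7) = 9 + 7/11 = 106/11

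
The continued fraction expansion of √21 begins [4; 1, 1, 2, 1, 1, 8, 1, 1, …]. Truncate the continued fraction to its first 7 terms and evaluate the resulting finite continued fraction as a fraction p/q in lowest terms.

472/103

a_0 = 4: 4/1
a_1 = 1: 5/1
a_2 = 1: 9/2
a_3 = 2: 23/5
a_4 = 1: 32/7
a_5 = 1: 55/12
a_6 = 8: 472/103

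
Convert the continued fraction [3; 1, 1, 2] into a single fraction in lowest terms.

a_0 = 3: 3/1
a_1 = 1: 4/1
a_2 = 1: 7/2
a_3 = 2: 18/5

18/5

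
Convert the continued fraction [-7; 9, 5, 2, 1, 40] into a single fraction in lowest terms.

-41216/5981

Start with 40.
1 + 1/(40/1) = 1 + 1/40 = 41/40
2 + 1/(41/40) = 2 + 40/41 = 122/41
5 + 1/(122/41) = 5 + 41/122 = 651/122
9 + 1/(651/122) = 9 + 122/651 = 5981/651
-7 + 1/(5981/651) = -7 + 651/5981 = -41216/5981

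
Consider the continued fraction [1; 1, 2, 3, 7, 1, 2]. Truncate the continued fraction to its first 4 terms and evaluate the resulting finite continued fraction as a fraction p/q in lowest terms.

17/10

a_0 = 1: 1/1
a_1 = 1: 2/1
a_2 = 2: 5/3
a_3 = 3: 17/10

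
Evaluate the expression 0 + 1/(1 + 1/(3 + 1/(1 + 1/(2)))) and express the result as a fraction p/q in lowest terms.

11/14

Start with 2.
1 + 1/(2/1) = 1 + 1/2 = 3/2
3 + 1/(3/2) = 3 + 2/3 = 11/3
1 + 1/(11/3) = 1 + 3/11 = 14/11
0 + 1/(14/11) = 0 + 11/14 = 11/14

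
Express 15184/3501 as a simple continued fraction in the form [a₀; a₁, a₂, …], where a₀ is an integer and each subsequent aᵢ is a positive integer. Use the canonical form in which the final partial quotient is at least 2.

15184 = 4·3501 + 1180, so a_0 = 4
3501 = 2·1180 + 1141, so a_1 = 2
1180 = 1·1141 + 39, so a_2 = 1
1141 = 29·39 + 10, so a_3 = 29
39 = 3·10 + 9, so a_4 = 3
10 = 1·9 + 1, so a_5 = 1
9 = 9·1 + 0, so a_6 = 9

[4; 2, 1, 29, 3, 1, 9]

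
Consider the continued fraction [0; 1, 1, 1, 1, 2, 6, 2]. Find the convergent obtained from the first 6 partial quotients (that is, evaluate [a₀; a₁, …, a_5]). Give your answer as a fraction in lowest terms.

Use the convergent recurrence hₖ = aₖ·hₖ₋₁ + hₖ₋₂ (and likewise for the denominators kₖ):
a_0 = 0: 0/1
a_1 = 1: 1/1
a_2 = 1: 1/2
a_3 = 1: 2/3
a_4 = 1: 3/5
a_5 = 2: 8/13

8/13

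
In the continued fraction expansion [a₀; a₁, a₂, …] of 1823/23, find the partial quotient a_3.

5

Apply division with remainder until the remainder is 0:
⌊1823/23⌋ = 79, remainder 6
⌊23/6⌋ = 3, remainder 5
⌊6/5⌋ = 1, remainder 1
⌊5/1⌋ = 5, remainder 0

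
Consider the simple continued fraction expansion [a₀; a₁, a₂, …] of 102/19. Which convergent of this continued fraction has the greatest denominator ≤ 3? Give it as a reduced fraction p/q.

List convergents until the denominator exceeds the bound:
a_0 = 5: 5/1  (≤ bound)
a_1 = 2: 11/2  (≤ bound)
a_2 = 1: 16/3  (≤ bound)
a_3 = 2: 43/8  (> 3, stop)

16/3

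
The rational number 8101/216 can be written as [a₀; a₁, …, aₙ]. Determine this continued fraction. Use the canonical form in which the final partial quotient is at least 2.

Apply division with remainder until the remainder is 0:
⌊8101/216⌋ = 37, remainder 109
⌊216/109⌋ = 1, remainder 107
⌊109/107⌋ = 1, remainder 2
⌊107/2⌋ = 53, remainder 1
⌊2/1⌋ = 2, remainder 0

[37; 1, 1, 53, 2]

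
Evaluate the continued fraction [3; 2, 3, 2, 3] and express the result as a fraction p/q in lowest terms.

189/55

Use the convergent recurrence hₖ = aₖ·hₖ₋₁ + hₖ₋₂ (and likewise for the denominators kₖ):
a_0 = 3: 3/1
a_1 = 2: 7/2
a_2 = 3: 24/7
a_3 = 2: 55/16
a_4 = 3: 189/55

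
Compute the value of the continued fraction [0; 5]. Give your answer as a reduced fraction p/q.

1/5

a_0 = 0: 0/1
a_1 = 5: 1/5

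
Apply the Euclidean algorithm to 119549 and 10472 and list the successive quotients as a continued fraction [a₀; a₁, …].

[11; 2, 2, 2, 11, 15, 5]

119549 ÷ 10472 → quotient 11, remainder 4357
10472 ÷ 4357 → quotient 2, remainder 1758
4357 ÷ 1758 → quotient 2, remainder 841
1758 ÷ 841 → quotient 2, remainder 76
841 ÷ 76 → quotient 11, remainder 5
76 ÷ 5 → quotient 15, remainder 1
5 ÷ 1 → quotient 5, remainder 0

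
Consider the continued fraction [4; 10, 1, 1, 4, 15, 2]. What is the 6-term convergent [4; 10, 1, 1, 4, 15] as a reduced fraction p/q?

a_0 = 4: 4/1
a_1 = 10: 41/10
a_2 = 1: 45/11
a_3 = 1: 86/21
a_4 = 4: 389/95
a_5 = 15: 5921/1446

5921/1446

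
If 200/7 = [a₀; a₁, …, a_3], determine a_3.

200 = 28·7 + 4, so a_0 = 28
7 = 1·4 + 3, so a_1 = 1
4 = 1·3 + 1, so a_2 = 1
3 = 3·1 + 0, so a_3 = 3

3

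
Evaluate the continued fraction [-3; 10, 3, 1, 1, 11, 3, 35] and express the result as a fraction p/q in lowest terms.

Build up convergents one term at a time:
a_0 = -3: -3/1
a_1 = 10: -29/10
a_2 = 3: -90/31
a_3 = 1: -119/41
a_4 = 1: -209/72
a_5 = 11: -2418/833
a_6 = 3: -7463/2571
a_7 = 35: -263623/90818

-263623/90818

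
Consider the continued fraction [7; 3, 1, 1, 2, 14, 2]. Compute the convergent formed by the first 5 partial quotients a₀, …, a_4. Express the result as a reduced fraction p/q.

131/18

a_0 = 7: 7/1
a_1 = 3: 22/3
a_2 = 1: 29/4
a_3 = 1: 51/7
a_4 = 2: 131/18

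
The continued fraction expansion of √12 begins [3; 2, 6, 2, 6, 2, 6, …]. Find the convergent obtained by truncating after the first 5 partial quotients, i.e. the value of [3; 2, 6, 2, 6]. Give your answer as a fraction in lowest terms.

627/181

a_0 = 3: 3/1
a_1 = 2: 7/2
a_2 = 6: 45/13
a_3 = 2: 97/28
a_4 = 6: 627/181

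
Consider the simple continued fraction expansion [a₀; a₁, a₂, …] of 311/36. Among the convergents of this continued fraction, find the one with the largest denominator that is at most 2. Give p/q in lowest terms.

a_0 = 8: 8/1  (≤ bound)
a_1 = 1: 9/1  (≤ bound)
a_2 = 1: 17/2  (≤ bound)
a_3 = 1: 26/3  (> 2, stop)

17/2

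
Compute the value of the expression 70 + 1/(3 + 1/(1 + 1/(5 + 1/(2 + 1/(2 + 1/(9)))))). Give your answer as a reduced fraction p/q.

Build up convergents one term at a time:
a_0 = 70: 70/1
a_1 = 3: 211/3
a_2 = 1: 281/4
a_3 = 5: 1616/23
a_4 = 2: 3513/50
a_5 = 2: 8642/123
a_6 = 9: 81291/1157

81291/1157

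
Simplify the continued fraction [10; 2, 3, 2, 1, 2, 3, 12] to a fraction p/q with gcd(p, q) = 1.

a_0 = 10: 10/1
a_1 = 2: 21/2
a_2 = 3: 73/7
a_3 = 2: 167/16
a_4 = 1: 240/23
a_5 = 2: 647/62
a_6 = 3: 2181/209
a_7 = 12: 26819/2570

26819/2570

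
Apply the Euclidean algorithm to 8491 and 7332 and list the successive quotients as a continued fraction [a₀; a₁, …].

⌊8491/7332⌋ = 1, remainder 1159
⌊7332/1159⌋ = 6, remainder 378
⌊1159/378⌋ = 3, remainder 25
⌊378/25⌋ = 15, remainder 3
⌊25/3⌋ = 8, remainder 1
⌊3/1⌋ = 3, remainder 0

[1; 6, 3, 15, 8, 3]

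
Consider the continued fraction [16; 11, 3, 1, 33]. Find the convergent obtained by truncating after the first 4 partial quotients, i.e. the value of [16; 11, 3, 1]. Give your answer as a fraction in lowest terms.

a_0 = 16: 16/1
a_1 = 11: 177/11
a_2 = 3: 547/34
a_3 = 1: 724/45

724/45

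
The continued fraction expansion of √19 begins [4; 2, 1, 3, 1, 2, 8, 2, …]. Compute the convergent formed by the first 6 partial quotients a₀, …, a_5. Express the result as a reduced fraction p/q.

Start with 2.
1 + 1/(2/1) = 1 + 1/2 = 3/2
3 + 1/(3/2) = 3 + 2/3 = 11/3
1 + 1/(11/3) = 1 + 3/11 = 14/11
2 + 1/(14/11) = 2 + 11/14 = 39/14
4 + 1/(39/14) = 4 + 14/39 = 170/39

170/39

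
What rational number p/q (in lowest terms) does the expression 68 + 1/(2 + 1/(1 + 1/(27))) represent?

5672/83

Start with 27.
1 + 1/(27/1) = 1 + 1/27 = 28/27
2 + 1/(28/27) = 2 + 27/28 = 83/28
68 + 1/(83/28) = 68 + 28/83 = 5672/83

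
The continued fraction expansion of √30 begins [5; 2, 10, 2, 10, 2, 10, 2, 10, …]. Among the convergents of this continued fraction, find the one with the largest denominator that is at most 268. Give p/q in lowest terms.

List convergents until the denominator exceeds the bound:
a_0 = 5: 5/1  (≤ bound)
a_1 = 2: 11/2  (≤ bound)
a_2 = 10: 115/21  (≤ bound)
a_3 = 2: 241/44  (≤ bound)
a_4 = 10: 2525/461  (> 268, stop)

241/44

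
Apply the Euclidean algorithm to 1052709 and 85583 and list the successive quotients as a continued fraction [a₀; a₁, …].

1052709 = 12·85583 + 25713, so a_0 = 12
85583 = 3·25713 + 8444, so a_1 = 3
25713 = 3·8444 + 381, so a_2 = 3
8444 = 22·381 + 62, so a_3 = 22
381 = 6·62 + 9, so a_4 = 6
62 = 6·9 + 8, so a_5 = 6
9 = 1·8 + 1, so a_6 = 1
8 = 8·1 + 0, so a_7 = 8

[12; 3, 3, 22, 6, 6, 1, 8]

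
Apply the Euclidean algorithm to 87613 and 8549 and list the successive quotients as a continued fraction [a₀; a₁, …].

87613 ÷ 8549 → quotient 10, remainder 2123
8549 ÷ 2123 → quotient 4, remainder 57
2123 ÷ 57 → quotient 37, remainder 14
57 ÷ 14 → quotient 4, remainder 1
14 ÷ 1 → quotient 14, remainder 0

[10; 4, 37, 4, 14]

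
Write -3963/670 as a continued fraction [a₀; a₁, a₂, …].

[-6; 11, 1, 3, 14]

-3963 ÷ 670 → quotient -6, remainder 57
670 ÷ 57 → quotient 11, remainder 43
57 ÷ 43 → quotient 1, remainder 14
43 ÷ 14 → quotient 3, remainder 1
14 ÷ 1 → quotient 14, remainder 0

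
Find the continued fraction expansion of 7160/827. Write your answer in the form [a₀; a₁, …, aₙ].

Run the Euclidean algorithm, recording each quotient:
7160 ÷ 827 → quotient 8, remainder 544
827 ÷ 544 → quotient 1, remainder 283
544 ÷ 283 → quotient 1, remainder 261
283 ÷ 261 → quotient 1, remainder 22
261 ÷ 22 → quotient 11, remainder 19
22 ÷ 19 → quotient 1, remainder 3
19 ÷ 3 → quotient 6, remainder 1
3 ÷ 1 → quotient 3, remainder 0

[8; 1, 1, 1, 11, 1, 6, 3]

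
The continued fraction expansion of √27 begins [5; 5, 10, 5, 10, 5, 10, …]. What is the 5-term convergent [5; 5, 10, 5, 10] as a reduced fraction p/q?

Starting at the tail and folding back:
Start with 10.
5 + 1/(10/1) = 5 + 1/10 = 51/10
10 + 1/(51/10) = 10 + 10/51 = 520/51
5 + 1/(520/51) = 5 + 51/520 = 2651/520
5 + 1/(2651/520) = 5 + 520/2651 = 13775/2651

13775/2651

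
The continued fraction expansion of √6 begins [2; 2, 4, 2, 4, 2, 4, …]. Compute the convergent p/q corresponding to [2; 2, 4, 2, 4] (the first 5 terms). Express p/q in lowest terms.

218/89

Start with 4.
2 + 1/(4/1) = 2 + 1/4 = 9/4
4 + 1/(9/4) = 4 + 4/9 = 40/9
2 + 1/(40/9) = 2 + 9/40 = 89/40
2 + 1/(89/40) = 2 + 40/89 = 218/89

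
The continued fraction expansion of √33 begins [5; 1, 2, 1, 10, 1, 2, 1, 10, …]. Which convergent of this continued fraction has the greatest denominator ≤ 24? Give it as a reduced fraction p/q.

23/4

List convergents until the denominator exceeds the bound:
a_0 = 5: 5/1  (≤ bound)
a_1 = 1: 6/1  (≤ bound)
a_2 = 2: 17/3  (≤ bound)
a_3 = 1: 23/4  (≤ bound)
a_4 = 10: 247/43  (> 24, stop)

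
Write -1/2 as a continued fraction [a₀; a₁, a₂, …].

[-1; 2]

-1 = -1·2 + 1, so a_0 = -1
2 = 2·1 + 0, so a_1 = 2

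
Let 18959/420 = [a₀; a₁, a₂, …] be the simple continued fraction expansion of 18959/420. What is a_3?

2

18959 = 45·420 + 59, so a_0 = 45
420 = 7·59 + 7, so a_1 = 7
59 = 8·7 + 3, so a_2 = 8
7 = 2·3 + 1, so a_3 = 2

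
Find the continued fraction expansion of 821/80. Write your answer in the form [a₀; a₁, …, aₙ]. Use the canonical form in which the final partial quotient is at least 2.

[10; 3, 1, 4, 4]

821 = 10·80 + 21, so a_0 = 10
80 = 3·21 + 17, so a_1 = 3
21 = 1·17 + 4, so a_2 = 1
17 = 4·4 + 1, so a_3 = 4
4 = 4·1 + 0, so a_4 = 4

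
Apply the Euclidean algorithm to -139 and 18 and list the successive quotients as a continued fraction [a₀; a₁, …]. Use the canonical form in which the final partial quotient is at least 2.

[-8; 3, 1, 1, 2]

Run the Euclidean algorithm, recording each quotient:
-139 ÷ 18 → quotient -8, remainder 5
18 ÷ 5 → quotient 3, remainder 3
5 ÷ 3 → quotient 1, remainder 2
3 ÷ 2 → quotient 1, remainder 1
2 ÷ 1 → quotient 2, remainder 0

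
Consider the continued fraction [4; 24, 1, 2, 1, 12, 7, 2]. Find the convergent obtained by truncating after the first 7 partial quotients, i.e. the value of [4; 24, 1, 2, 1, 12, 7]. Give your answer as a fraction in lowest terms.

36093/8933

a_0 = 4: 4/1
a_1 = 24: 97/24
a_2 = 1: 101/25
a_3 = 2: 299/74
a_4 = 1: 400/99
a_5 = 12: 5099/1262
a_6 = 7: 36093/8933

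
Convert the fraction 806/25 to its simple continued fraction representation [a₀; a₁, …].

Run the Euclidean algorithm, recording each quotient:
806 = 32·25 + 6, so a_0 = 32
25 = 4·6 + 1, so a_1 = 4
6 = 6·1 + 0, so a_2 = 6

[32; 4, 6]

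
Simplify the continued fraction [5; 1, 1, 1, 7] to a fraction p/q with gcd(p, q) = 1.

130/23

a_0 = 5: 5/1
a_1 = 1: 6/1
a_2 = 1: 11/2
a_3 = 1: 17/3
a_4 = 7: 130/23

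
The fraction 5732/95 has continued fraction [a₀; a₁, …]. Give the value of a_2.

1

⌊5732/95⌋ = 60, remainder 32
⌊95/32⌋ = 2, remainder 31
⌊32/31⌋ = 1, remainder 1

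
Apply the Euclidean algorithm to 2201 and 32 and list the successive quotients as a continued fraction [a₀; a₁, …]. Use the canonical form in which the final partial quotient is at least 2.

2201 ÷ 32 → quotient 68, remainder 25
32 ÷ 25 → quotient 1, remainder 7
25 ÷ 7 → quotient 3, remainder 4
7 ÷ 4 → quotient 1, remainder 3
4 ÷ 3 → quotient 1, remainder 1
3 ÷ 1 → quotient 3, remainder 0

[68; 1, 3, 1, 1, 3]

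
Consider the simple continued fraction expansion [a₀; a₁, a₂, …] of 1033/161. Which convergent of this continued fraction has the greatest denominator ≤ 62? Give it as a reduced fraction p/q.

77/12

a_0 = 6: 6/1  (≤ bound)
a_1 = 2: 13/2  (≤ bound)
a_2 = 2: 32/5  (≤ bound)
a_3 = 2: 77/12  (≤ bound)
a_4 = 13: 1033/161  (> 62, stop)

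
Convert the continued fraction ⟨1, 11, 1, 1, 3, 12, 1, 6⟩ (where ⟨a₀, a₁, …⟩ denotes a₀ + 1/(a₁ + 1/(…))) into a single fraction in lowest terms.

8095/7451

a_0 = 1: 1/1
a_1 = 11: 12/11
a_2 = 1: 13/12
a_3 = 1: 25/23
a_4 = 3: 88/81
a_5 = 12: 1081/995
a_6 = 1: 1169/1076
a_7 = 6: 8095/7451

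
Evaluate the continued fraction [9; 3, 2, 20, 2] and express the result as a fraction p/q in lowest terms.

2721/293

Use the convergent recurrence hₖ = aₖ·hₖ₋₁ + hₖ₋₂ (and likewise for the denominators kₖ):
a_0 = 9: 9/1
a_1 = 3: 28/3
a_2 = 2: 65/7
a_3 = 20: 1328/143
a_4 = 2: 2721/293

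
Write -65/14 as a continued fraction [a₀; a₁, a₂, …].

[-5; 2, 1, 4]

⌊-65/14⌋ = -5, remainder 5
⌊14/5⌋ = 2, remainder 4
⌊5/4⌋ = 1, remainder 1
⌊4/1⌋ = 4, remainder 0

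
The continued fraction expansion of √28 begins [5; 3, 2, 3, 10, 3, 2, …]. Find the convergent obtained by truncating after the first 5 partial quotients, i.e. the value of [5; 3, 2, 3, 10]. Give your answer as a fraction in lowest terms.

1307/247

a_0 = 5: 5/1
a_1 = 3: 16/3
a_2 = 2: 37/7
a_3 = 3: 127/24
a_4 = 10: 1307/247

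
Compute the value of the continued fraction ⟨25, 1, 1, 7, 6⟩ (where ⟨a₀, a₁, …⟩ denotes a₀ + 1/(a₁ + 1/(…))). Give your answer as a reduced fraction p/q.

2349/92

Collapse the nested fraction from the inside out:
Start with 6.
7 + 1/(6/1) = 7 + 1/6 = 43/6
1 + 1/(43/6) = 1 + 6/43 = 49/43
1 + 1/(49/43) = 1 + 43/49 = 92/49
25 + 1/(92/49) = 25 + 49/92 = 2349/92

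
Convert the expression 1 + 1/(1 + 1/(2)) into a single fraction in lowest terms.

5/3

Use the convergent recurrence hₖ = aₖ·hₖ₋₁ + hₖ₋₂ (and likewise for the denominators kₖ):
a_0 = 1: 1/1
a_1 = 1: 2/1
a_2 = 2: 5/3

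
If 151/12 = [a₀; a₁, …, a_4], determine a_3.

2

⌊151/12⌋ = 12, remainder 7
⌊12/7⌋ = 1, remainder 5
⌊7/5⌋ = 1, remainder 2
⌊5/2⌋ = 2, remainder 1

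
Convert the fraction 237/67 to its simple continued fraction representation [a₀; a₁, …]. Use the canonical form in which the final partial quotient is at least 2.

Repeatedly divide and take the remainder:
237 = 3·67 + 36, so a_0 = 3
67 = 1·36 + 31, so a_1 = 1
36 = 1·31 + 5, so a_2 = 1
31 = 6·5 + 1, so a_3 = 6
5 = 5·1 + 0, so a_4 = 5

[3; 1, 1, 6, 5]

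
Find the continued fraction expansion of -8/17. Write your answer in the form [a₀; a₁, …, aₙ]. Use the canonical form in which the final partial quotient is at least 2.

⌊-8/17⌋ = -1, remainder 9
⌊17/9⌋ = 1, remainder 8
⌊9/8⌋ = 1, remainder 1
⌊8/1⌋ = 8, remainder 0

[-1; 1, 1, 8]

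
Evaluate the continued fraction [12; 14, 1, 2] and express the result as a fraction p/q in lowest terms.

Start with 2.
1 + 1/(2/1) = 1 + 1/2 = 3/2
14 + 1/(3/2) = 14 + 2/3 = 44/3
12 + 1/(44/3) = 12 + 3/44 = 531/44

531/44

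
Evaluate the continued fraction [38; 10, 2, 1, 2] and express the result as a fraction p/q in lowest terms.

Start with 2.
1 + 1/(2/1) = 1 + 1/2 = 3/2
2 + 1/(3/2) = 2 + 2/3 = 8/3
10 + 1/(8/3) = 10 + 3/8 = 83/8
38 + 1/(83/8) = 38 + 8/83 = 3162/83

3162/83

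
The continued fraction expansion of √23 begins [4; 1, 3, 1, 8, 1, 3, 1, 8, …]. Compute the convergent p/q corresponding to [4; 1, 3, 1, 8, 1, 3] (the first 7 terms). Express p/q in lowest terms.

916/191

Compute successive convergents:
a_0 = 4: 4/1
a_1 = 1: 5/1
a_2 = 3: 19/4
a_3 = 1: 24/5
a_4 = 8: 211/44
a_5 = 1: 235/49
a_6 = 3: 916/191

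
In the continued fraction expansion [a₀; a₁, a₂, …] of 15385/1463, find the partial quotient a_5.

15385 ÷ 1463 → quotient 10, remainder 755
1463 ÷ 755 → quotient 1, remainder 708
755 ÷ 708 → quotient 1, remainder 47
708 ÷ 47 → quotient 15, remainder 3
47 ÷ 3 → quotient 15, remainder 2
3 ÷ 2 → quotient 1, remainder 1

1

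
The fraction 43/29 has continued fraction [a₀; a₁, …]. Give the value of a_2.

14

43 ÷ 29 → quotient 1, remainder 14
29 ÷ 14 → quotient 2, remainder 1
14 ÷ 1 → quotient 14, remainder 0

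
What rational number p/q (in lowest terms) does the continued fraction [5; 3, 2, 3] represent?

127/24

Start with 3.
2 + 1/(3/1) = 2 + 1/3 = 7/3
3 + 1/(7/3) = 3 + 3/7 = 24/7
5 + 1/(24/7) = 5 + 7/24 = 127/24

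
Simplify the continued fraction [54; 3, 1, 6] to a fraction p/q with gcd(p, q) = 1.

Start with 6.
1 + 1/(6/1) = 1 + 1/6 = 7/6
3 + 1/(7/6) = 3 + 6/7 = 27/7
54 + 1/(27/7) = 54 + 7/27 = 1465/27

1465/27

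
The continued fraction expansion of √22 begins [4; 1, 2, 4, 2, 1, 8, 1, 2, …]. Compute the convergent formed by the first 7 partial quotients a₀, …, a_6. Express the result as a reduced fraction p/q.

1712/365

Use the convergent recurrence hₖ = aₖ·hₖ₋₁ + hₖ₋₂ (and likewise for the denominators kₖ):
a_0 = 4: 4/1
a_1 = 1: 5/1
a_2 = 2: 14/3
a_3 = 4: 61/13
a_4 = 2: 136/29
a_5 = 1: 197/42
a_6 = 8: 1712/365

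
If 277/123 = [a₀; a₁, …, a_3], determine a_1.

3

Apply division with remainder until the remainder is 0:
⌊277/123⌋ = 2, remainder 31
⌊123/31⌋ = 3, remainder 30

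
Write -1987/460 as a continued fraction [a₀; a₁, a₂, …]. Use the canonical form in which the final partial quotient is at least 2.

Apply division with remainder until the remainder is 0:
-1987 = -5·460 + 313, so a_0 = -5
460 = 1·313 + 147, so a_1 = 1
313 = 2·147 + 19, so a_2 = 2
147 = 7·19 + 14, so a_3 = 7
19 = 1·14 + 5, so a_4 = 1
14 = 2·5 + 4, so a_5 = 2
5 = 1·4 + 1, so a_6 = 1
4 = 4·1 + 0, so a_7 = 4

[-5; 1, 2, 7, 1, 2, 1, 4]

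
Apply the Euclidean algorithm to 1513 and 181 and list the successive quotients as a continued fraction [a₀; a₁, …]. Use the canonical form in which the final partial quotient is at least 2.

[8; 2, 1, 3, 1, 1, 1, 4]

1513 ÷ 181 → quotient 8, remainder 65
181 ÷ 65 → quotient 2, remainder 51
65 ÷ 51 → quotient 1, remainder 14
51 ÷ 14 → quotient 3, remainder 9
14 ÷ 9 → quotient 1, remainder 5
9 ÷ 5 → quotient 1, remainder 4
5 ÷ 4 → quotient 1, remainder 1
4 ÷ 1 → quotient 4, remainder 0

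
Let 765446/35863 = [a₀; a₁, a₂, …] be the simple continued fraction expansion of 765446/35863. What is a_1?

Run the Euclidean algorithm, recording each quotient:
765446 ÷ 35863 → quotient 21, remainder 12323
35863 ÷ 12323 → quotient 2, remainder 11217

2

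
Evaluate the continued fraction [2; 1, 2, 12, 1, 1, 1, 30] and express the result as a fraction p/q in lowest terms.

Use the convergent recurrence hₖ = aₖ·hₖ₋₁ + hₖ₋₂ (and likewise for the denominators kₖ):
a_0 = 2: 2/1
a_1 = 1: 3/1
a_2 = 2: 8/3
a_3 = 12: 99/37
a_4 = 1: 107/40
a_5 = 1: 206/77
a_6 = 1: 313/117
a_7 = 30: 9596/3587

9596/3587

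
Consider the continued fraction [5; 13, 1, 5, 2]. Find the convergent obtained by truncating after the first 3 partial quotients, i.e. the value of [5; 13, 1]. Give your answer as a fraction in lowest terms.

71/14

Start with 1.
13 + 1/(1/1) = 13 + 1/1 = 14/1
5 + 1/(14/1) = 5 + 1/14 = 71/14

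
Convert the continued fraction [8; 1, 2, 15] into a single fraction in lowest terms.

a_0 = 8: 8/1
a_1 = 1: 9/1
a_2 = 2: 26/3
a_3 = 15: 399/46

399/46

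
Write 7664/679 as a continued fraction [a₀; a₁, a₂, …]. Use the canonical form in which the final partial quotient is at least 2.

[11; 3, 2, 13, 2, 3]

Apply division with remainder until the remainder is 0:
7664 = 11·679 + 195, so a_0 = 11
679 = 3·195 + 94, so a_1 = 3
195 = 2·94 + 7, so a_2 = 2
94 = 13·7 + 3, so a_3 = 13
7 = 2·3 + 1, so a_4 = 2
3 = 3·1 + 0, so a_5 = 3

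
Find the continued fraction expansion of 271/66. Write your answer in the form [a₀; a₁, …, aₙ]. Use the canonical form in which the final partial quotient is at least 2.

[4; 9, 2, 3]

Run the Euclidean algorithm, recording each quotient:
⌊271/66⌋ = 4, remainder 7
⌊66/7⌋ = 9, remainder 3
⌊7/3⌋ = 2, remainder 1
⌊3/1⌋ = 3, remainder 0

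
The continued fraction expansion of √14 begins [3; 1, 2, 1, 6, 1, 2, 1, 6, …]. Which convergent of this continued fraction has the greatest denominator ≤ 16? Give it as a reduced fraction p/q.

a_0 = 3: 3/1  (≤ bound)
a_1 = 1: 4/1  (≤ bound)
a_2 = 2: 11/3  (≤ bound)
a_3 = 1: 15/4  (≤ bound)
a_4 = 6: 101/27  (> 16, stop)

15/4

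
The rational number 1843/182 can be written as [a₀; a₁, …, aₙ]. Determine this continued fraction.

[10; 7, 1, 10, 2]

Run the Euclidean algorithm, recording each quotient:
1843 = 10·182 + 23, so a_0 = 10
182 = 7·23 + 21, so a_1 = 7
23 = 1·21 + 2, so a_2 = 1
21 = 10·2 + 1, so a_3 = 10
2 = 2·1 + 0, so a_4 = 2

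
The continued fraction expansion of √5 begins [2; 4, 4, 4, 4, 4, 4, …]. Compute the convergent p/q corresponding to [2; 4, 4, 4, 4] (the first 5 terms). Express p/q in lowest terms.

Compute successive convergents:
a_0 = 2: 2/1
a_1 = 4: 9/4
a_2 = 4: 38/17
a_3 = 4: 161/72
a_4 = 4: 682/305

682/305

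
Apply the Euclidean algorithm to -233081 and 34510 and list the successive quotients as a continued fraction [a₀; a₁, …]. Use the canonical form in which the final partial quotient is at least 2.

[-7; 4, 15, 3, 10, 1, 1, 8]

-233081 = -7·34510 + 8489, so a_0 = -7
34510 = 4·8489 + 554, so a_1 = 4
8489 = 15·554 + 179, so a_2 = 15
554 = 3·179 + 17, so a_3 = 3
179 = 10·17 + 9, so a_4 = 10
17 = 1·9 + 8, so a_5 = 1
9 = 1·8 + 1, so a_6 = 1
8 = 8·1 + 0, so a_7 = 8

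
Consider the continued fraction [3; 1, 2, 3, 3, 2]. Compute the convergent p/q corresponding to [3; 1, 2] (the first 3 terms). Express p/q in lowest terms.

11/3

a_0 = 3: 3/1
a_1 = 1: 4/1
a_2 = 2: 11/3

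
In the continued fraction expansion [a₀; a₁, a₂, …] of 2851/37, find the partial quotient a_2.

2

2851 = 77·37 + 2, so a_0 = 77
37 = 18·2 + 1, so a_1 = 18
2 = 2·1 + 0, so a_2 = 2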